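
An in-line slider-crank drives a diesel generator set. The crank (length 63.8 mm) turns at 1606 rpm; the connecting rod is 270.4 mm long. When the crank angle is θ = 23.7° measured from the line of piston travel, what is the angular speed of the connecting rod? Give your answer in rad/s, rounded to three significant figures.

36.5

ω = 168.2 rad/s (converted from 1606 rpm).
The rod makes angle φ with the slider axis where L sinφ = r sinθ; differentiating, L cosφ·φ̇ = r ω cosθ.
L cosφ = √(L² − r² sin²θ) = 0.26918 m.
|ω_rod| = r ω |cosθ| / √(L² − r² sin²θ) = 0.0638·168.2·0.91566/0.26918 = 36.499 rad/s.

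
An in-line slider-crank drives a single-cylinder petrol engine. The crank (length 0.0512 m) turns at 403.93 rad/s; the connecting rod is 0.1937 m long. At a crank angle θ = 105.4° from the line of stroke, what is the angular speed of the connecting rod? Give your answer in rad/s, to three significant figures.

29.3

ω = 403.9 rad/s
The rod makes angle φ with the slider axis where L sinφ = r sinθ; differentiating, L cosφ·φ̇ = r ω cosθ.
L cosφ = √(L² − r² sin²θ) = 0.1873 m.
|ω_rod| = r ω |cosθ| / √(L² − r² sin²θ) = 0.0512·403.9·0.26556/0.1873 = 29.321 rad/s.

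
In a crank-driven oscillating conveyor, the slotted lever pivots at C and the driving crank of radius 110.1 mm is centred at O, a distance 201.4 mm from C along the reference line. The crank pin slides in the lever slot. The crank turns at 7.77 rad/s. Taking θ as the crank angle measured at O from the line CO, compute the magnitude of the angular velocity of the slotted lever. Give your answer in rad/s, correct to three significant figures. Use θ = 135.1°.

1.31

ω = 7.77 rad/s
Crank pin A relative to C: A = (d + r cosθ, r sinθ); lever angle φ = atan2(r sinθ, d + r cosθ).
Differentiating tanφ: φ̇ = rω(d cosθ + r)/(d² + r² + 2dr cosθ).
d² + r² + 2dr cosθ = |CA|² = 0.0212703 m²;  d cosθ + r = -0.03256 m.
|ω_lever| = |0.1101·7.77·-0.03256| / 0.0212703 = 1.3095 rad/s.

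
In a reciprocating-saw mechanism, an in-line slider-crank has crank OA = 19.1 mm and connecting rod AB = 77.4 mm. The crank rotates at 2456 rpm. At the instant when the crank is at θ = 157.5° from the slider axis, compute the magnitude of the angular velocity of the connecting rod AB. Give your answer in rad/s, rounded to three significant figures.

ω = 257.2 rad/s (converted from 2456 rpm).
The rod makes angle φ with the slider axis where L sinφ = r sinθ; differentiating, L cosφ·φ̇ = r ω cosθ.
L cosφ = √(L² − r² sin²θ) = 0.077054 m.
|ω_rod| = r ω |cosθ| / √(L² − r² sin²θ) = 0.0191·257.2·0.92388/0.077054 = 58.899 rad/s.

58.9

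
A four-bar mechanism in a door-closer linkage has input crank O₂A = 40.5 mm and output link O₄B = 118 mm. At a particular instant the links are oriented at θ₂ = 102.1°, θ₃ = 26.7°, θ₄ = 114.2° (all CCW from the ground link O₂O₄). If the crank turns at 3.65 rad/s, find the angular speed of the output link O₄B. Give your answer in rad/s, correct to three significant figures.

ω₂ = 3.65 rad/s
Differentiating the loop-closure r₂e^{iθ₂}+r₃e^{iθ₃}=r₁+r₄e^{iθ₄} gives r₂ω₂e^{iθ₂}+r₃ω₃e^{iθ₃}=r₄ω₄e^{iθ₄}.
Eliminating the other unknown: ω₄ = r₂ω₂ sin(θ₂−θ₃) / [r₄ sin(θ₄−θ₃)].
Numerator sine = +0.96771; denominator sine = +0.99905.
Result = 0.0405·3.65·(+0.96771) / (0.118·(+0.99905)) = +1.2135 rad/s; magnitude 1.2135 rad/s.

1.21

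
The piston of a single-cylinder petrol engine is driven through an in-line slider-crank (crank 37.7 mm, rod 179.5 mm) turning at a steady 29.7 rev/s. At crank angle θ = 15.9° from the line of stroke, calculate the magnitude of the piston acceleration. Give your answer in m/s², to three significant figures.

1500

ω = 2π·29.7 = 186.6 rad/s
x(θ) = r cosθ + √(L² − r² sin²θ); with ω constant, a = ω²·d²x/dθ².
d²x/dθ² = −r cosθ − r²(cos2θ)/√u − r⁴ sin²2θ/(4u^{3/2}),  u = L² − r² sin²θ = 0.0321136 m².
Substituting r = 0.0377 m, L = 0.1795 m, θ = 15.9°: d²x/dθ² = -0.043023 m.
a = ω²·d²x/dθ² = (186.6)²·(-0.043023) = -1498.2 m/s²;  |a| = 1498.2 m/s².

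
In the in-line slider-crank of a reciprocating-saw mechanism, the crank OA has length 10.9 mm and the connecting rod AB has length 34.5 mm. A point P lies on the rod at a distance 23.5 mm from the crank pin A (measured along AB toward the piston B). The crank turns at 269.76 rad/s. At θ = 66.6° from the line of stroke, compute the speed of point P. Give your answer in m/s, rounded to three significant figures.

ω = 269.8 rad/s.  Crank-pin speed |V_A| = rω = 2.9404 m/s, perpendicular to OA.
Rod angle: sinφ = −(r/L) sinθ ⇒ φ = -16.855°; ω_rod = −rω cosθ/√(L²−r²sin²θ) = -35.368 rad/s.
V_P = V_A + ω_rod × AP, with AP = 0.0235 m along the rod.
Components: V_Px = −rω sinθ − a·ω_rod·sinφ = -2.9395 m/s;  V_Py = rω cosθ + a·ω_rod·cosφ = +0.37233 m/s.
|V_P| = √(V_Px² + V_Py²) = 2.963 m/s.

2.96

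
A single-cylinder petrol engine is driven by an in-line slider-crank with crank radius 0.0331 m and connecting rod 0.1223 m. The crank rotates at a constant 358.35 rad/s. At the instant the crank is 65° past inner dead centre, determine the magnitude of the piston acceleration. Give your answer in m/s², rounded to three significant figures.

1050

ω = 358.4 rad/s
x(θ) = r cosθ + √(L² − r² sin²θ); with ω constant, a = ω²·d²x/dθ².
d²x/dθ² = −r cosθ − r²(cos2θ)/√u − r⁴ sin²2θ/(4u^{3/2}),  u = L² − r² sin²θ = 0.0140574 m².
Substituting r = 0.0331 m, L = 0.1223 m, θ = 65°: d²x/dθ² = -0.0081545 m.
a = ω²·d²x/dθ² = (358.4)²·(-0.0081545) = -1047.2 m/s²;  |a| = 1047.2 m/s².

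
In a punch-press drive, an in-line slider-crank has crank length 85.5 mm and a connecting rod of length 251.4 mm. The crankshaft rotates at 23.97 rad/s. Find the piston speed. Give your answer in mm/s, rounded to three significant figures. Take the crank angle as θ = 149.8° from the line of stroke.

723

ω = 23.97 rad/s
For an in-line slider-crank, x = r cosθ + √(L² − r² sin²θ), so v = −rω sinθ·[1 + r cosθ/√(L² − r² sin²θ)].
With r = 0.0855 m, L = 0.2514 m, θ = 149.8°: √(L² − r² sin²θ) = 0.24769 m.
v = −0.0855·23.97·0.50302·[1 + 0.0855·-0.86427/0.24769] = -0.72335 m/s.
|v| = 0.72335 m/s = 723.35 mm/s.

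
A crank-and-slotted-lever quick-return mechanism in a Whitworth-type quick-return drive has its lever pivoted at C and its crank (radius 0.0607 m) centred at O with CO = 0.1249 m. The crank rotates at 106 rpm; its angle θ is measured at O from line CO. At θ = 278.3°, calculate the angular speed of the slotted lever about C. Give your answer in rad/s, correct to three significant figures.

2.47

ω = 11.1 rad/s (from 106 rpm).
Crank pin A relative to C: A = (d + r cosθ, r sinθ); lever angle φ = atan2(r sinθ, d + r cosθ).
Differentiating tanφ: φ̇ = rω(d cosθ + r)/(d² + r² + 2dr cosθ).
d² + r² + 2dr cosθ = |CA|² = 0.0214734 m²;  d cosθ + r = +0.07873 m.
|ω_lever| = |0.0607·11.1·+0.07873| / 0.0214734 = 2.4704 rad/s.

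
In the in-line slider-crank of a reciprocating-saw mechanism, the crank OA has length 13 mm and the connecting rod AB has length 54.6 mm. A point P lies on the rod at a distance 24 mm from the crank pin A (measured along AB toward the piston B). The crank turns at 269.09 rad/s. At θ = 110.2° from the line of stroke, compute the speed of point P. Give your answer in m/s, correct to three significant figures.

3.23

ω = 269.1 rad/s.  Crank-pin speed |V_A| = rω = 3.4982 m/s, perpendicular to OA.
Rod angle: sinφ = −(r/L) sinθ ⇒ φ = -12.912°; ω_rod = −rω cosθ/√(L²−r²sin²θ) = +22.697 rad/s.
V_P = V_A + ω_rod × AP, with AP = 0.024 m along the rod.
Components: V_Px = −rω sinθ − a·ω_rod·sinφ = -3.1613 m/s;  V_Py = rω cosθ + a·ω_rod·cosφ = -0.67696 m/s.
|V_P| = √(V_Px² + V_Py²) = 3.233 m/s.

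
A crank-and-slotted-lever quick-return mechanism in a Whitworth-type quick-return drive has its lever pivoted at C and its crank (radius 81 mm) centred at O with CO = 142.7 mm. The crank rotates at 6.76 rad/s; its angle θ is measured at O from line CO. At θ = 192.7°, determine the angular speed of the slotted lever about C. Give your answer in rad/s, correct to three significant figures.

7.29

ω = 6.76 rad/s
Crank pin A relative to C: A = (d + r cosθ, r sinθ); lever angle φ = atan2(r sinθ, d + r cosθ).
Differentiating tanφ: φ̇ = rω(d cosθ + r)/(d² + r² + 2dr cosθ).
d² + r² + 2dr cosθ = |CA|² = 0.00437247 m²;  d cosθ + r = -0.058209 m.
|ω_lever| = |0.081·6.76·-0.058209| / 0.00437247 = 7.2894 rad/s.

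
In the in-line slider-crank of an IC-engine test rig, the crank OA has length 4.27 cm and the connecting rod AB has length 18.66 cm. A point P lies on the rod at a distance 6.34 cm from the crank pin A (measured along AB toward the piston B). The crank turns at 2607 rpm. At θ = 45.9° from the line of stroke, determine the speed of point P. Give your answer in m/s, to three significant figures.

ω = 273 rad/s.  Crank-pin speed |V_A| = rω = 11.657 m/s, perpendicular to OA.
Rod angle: sinφ = −(r/L) sinθ ⇒ φ = -9.458°; ω_rod = −rω cosθ/√(L²−r²sin²θ) = -44.074 rad/s.
V_P = V_A + ω_rod × AP, with AP = 0.0634 m along the rod.
Components: V_Px = −rω sinθ − a·ω_rod·sinφ = -8.8306 m/s;  V_Py = rω cosθ + a·ω_rod·cosφ = +5.3561 m/s.
|V_P| = √(V_Px² + V_Py²) = 10.328 m/s.

10.3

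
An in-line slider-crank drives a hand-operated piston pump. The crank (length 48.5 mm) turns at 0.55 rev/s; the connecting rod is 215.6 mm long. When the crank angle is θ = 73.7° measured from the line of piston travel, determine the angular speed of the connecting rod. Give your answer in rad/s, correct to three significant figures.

ω = 3.456 rad/s (converted from 0.55 rev/s).
The rod makes angle φ with the slider axis where L sinφ = r sinθ; differentiating, L cosφ·φ̇ = r ω cosθ.
L cosφ = √(L² − r² sin²θ) = 0.21051 m.
|ω_rod| = r ω |cosθ| / √(L² − r² sin²θ) = 0.0485·3.456·0.28067/0.21051 = 0.22346 rad/s.

0.223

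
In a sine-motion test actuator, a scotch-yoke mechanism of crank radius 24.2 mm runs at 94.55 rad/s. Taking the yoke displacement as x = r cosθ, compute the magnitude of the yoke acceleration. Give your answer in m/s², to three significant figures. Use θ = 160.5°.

ω = 94.55 rad/s
x = r cosθ ⇒ ẍ = −rω² cosθ (ω constant).
|a| = rω²|cosθ| = 0.0242·(94.55)²·|cos 160.5°| = 203.93 m/s².

204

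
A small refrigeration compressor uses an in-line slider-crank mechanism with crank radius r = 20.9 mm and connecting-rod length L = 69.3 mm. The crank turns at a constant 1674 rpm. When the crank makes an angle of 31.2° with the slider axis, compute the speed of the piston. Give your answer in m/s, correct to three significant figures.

2.39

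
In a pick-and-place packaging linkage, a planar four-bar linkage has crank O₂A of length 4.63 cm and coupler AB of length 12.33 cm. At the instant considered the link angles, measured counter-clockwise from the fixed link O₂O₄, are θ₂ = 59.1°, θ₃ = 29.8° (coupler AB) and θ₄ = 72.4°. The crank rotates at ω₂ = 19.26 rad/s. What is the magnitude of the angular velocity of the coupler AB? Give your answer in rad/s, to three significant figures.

2.46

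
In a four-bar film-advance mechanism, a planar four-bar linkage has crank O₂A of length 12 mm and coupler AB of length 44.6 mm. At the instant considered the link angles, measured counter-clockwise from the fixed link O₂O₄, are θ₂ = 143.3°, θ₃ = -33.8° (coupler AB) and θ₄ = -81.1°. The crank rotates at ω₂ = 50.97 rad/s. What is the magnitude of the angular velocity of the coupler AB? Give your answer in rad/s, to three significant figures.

13.1

ω₂ = 50.97 rad/s
Differentiating the loop-closure r₂e^{iθ₂}+r₃e^{iθ₃}=r₁+r₄e^{iθ₄} gives r₂ω₂e^{iθ₂}+r₃ω₃e^{iθ₃}=r₄ω₄e^{iθ₄}.
Eliminating the other unknown: ω₃ = r₂ω₂ sin(θ₄−θ₂) / [r₃ sin(θ₃−θ₄)].
Numerator sine = +0.69966; denominator sine = +0.73491.
Result = 0.012·50.97·(+0.69966) / (0.0446·(+0.73491)) = +13.056 rad/s; magnitude 13.056 rad/s.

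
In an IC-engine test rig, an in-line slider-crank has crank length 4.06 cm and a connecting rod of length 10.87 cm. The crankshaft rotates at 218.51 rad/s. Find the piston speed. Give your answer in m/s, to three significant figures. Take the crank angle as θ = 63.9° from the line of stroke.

ω = 218.5 rad/s
For an in-line slider-crank, x = r cosθ + √(L² − r² sin²θ), so v = −rω sinθ·[1 + r cosθ/√(L² − r² sin²θ)].
With r = 0.0406 m, L = 0.1087 m, θ = 63.9°: √(L² − r² sin²θ) = 0.1024 m.
v = −0.0406·218.5·0.89803·[1 + 0.0406·0.43994/0.1024] = -9.3565 m/s.
|v| = 9.3565 m/s.

9.36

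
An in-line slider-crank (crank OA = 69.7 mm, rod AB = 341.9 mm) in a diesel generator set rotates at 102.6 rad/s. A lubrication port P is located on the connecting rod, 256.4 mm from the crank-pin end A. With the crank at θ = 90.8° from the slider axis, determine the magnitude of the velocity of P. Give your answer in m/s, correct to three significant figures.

ω = 102.6 rad/s.  Crank-pin speed |V_A| = rω = 7.1512 m/s, perpendicular to OA.
Rod angle: sinφ = −(r/L) sinθ ⇒ φ = -11.762°; ω_rod = −rω cosθ/√(L²−r²sin²θ) = +0.2983 rad/s.
V_P = V_A + ω_rod × AP, with AP = 0.2564 m along the rod.
Components: V_Px = −rω sinθ − a·ω_rod·sinφ = -7.1349 m/s;  V_Py = rω cosθ + a·ω_rod·cosφ = -0.024969 m/s.
|V_P| = √(V_Px² + V_Py²) = 7.135 m/s.

7.13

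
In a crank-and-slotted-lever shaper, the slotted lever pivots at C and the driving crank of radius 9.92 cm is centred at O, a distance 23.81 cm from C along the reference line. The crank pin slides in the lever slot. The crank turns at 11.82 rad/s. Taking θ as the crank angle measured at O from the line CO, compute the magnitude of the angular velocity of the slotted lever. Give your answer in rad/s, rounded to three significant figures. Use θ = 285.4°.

2.41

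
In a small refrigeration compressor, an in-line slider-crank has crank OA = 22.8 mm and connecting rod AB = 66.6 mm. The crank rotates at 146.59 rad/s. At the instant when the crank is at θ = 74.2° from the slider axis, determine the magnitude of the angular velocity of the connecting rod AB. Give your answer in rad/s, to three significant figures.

ω = 146.6 rad/s
The rod makes angle φ with the slider axis where L sinφ = r sinθ; differentiating, L cosφ·φ̇ = r ω cosθ.
L cosφ = √(L² − r² sin²θ) = 0.062883 m.
|ω_rod| = r ω |cosθ| / √(L² − r² sin²θ) = 0.0228·146.6·0.27228/0.062883 = 14.472 rad/s.

14.5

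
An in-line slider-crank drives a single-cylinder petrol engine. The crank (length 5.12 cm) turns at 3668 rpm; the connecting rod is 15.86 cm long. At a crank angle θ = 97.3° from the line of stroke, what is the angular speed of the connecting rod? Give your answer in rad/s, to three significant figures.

ω = 384.1 rad/s (converted from 3668 rpm).
The rod makes angle φ with the slider axis where L sinφ = r sinθ; differentiating, L cosφ·φ̇ = r ω cosθ.
L cosφ = √(L² − r² sin²θ) = 0.15025 m.
|ω_rod| = r ω |cosθ| / √(L² − r² sin²θ) = 0.0512·384.1·0.12706/0.15025 = 16.632 rad/s.

16.6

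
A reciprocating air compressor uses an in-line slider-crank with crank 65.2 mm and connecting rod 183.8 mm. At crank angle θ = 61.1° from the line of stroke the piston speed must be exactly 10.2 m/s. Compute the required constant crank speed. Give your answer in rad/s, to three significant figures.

For an in-line slider-crank, |v_piston| = rω|sinθ|·[1 + r cosθ/√(L² − r² sin²θ)].
With r = 0.0652 m, L = 0.1838 m, θ = 61.1°: the bracketed kinematic factor |dx/dθ| = 0.067375 m.
ω = v/|dx/dθ| = 10.2/0.067375 = 151.39 rad/s.

151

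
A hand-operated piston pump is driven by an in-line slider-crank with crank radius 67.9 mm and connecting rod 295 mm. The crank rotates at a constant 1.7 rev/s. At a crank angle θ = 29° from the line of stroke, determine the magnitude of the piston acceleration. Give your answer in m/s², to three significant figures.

ω = 2π·1.7 = 10.68 rad/s
x(θ) = r cosθ + √(L² − r² sin²θ); with ω constant, a = ω²·d²x/dθ².
d²x/dθ² = −r cosθ − r²(cos2θ)/√u − r⁴ sin²2θ/(4u^{3/2}),  u = L² − r² sin²θ = 0.0859414 m².
Substituting r = 0.0679 m, L = 0.295 m, θ = 29°: d²x/dθ² = -0.067872 m.
a = ω²·d²x/dθ² = (10.68)²·(-0.067872) = -7.7437 m/s²;  |a| = 7.7437 m/s².

7.74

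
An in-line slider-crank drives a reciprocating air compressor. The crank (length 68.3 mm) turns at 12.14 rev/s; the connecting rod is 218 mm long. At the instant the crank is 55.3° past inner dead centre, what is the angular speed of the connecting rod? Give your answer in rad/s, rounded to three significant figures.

ω = 76.28 rad/s (converted from 12.14 rev/s).
The rod makes angle φ with the slider axis where L sinφ = r sinθ; differentiating, L cosφ·φ̇ = r ω cosθ.
L cosφ = √(L² − r² sin²θ) = 0.21064 m.
|ω_rod| = r ω |cosθ| / √(L² − r² sin²θ) = 0.0683·76.28·0.56928/0.21064 = 14.08 rad/s.

14.1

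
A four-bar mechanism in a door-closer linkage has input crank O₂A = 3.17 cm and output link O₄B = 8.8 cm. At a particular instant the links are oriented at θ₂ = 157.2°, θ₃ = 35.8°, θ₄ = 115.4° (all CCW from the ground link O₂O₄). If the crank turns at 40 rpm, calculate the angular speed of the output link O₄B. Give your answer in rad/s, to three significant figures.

1.31

ω₂ = 4.189 rad/s (from 40 rpm).
Differentiating the loop-closure r₂e^{iθ₂}+r₃e^{iθ₃}=r₁+r₄e^{iθ₄} gives r₂ω₂e^{iθ₂}+r₃ω₃e^{iθ₃}=r₄ω₄e^{iθ₄}.
Eliminating the other unknown: ω₄ = r₂ω₂ sin(θ₂−θ₃) / [r₄ sin(θ₄−θ₃)].
Numerator sine = +0.85355; denominator sine = +0.98357.
Result = 0.0317·4.189·(+0.85355) / (0.088·(+0.98357)) = +1.3094 rad/s; magnitude 1.3094 rad/s.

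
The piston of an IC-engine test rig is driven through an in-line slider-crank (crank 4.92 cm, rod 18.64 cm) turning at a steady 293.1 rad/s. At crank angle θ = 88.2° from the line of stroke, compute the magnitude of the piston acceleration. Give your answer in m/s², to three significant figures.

ω = 293.1 rad/s
x(θ) = r cosθ + √(L² − r² sin²θ); with ω constant, a = ω²·d²x/dθ².
d²x/dθ² = −r cosθ − r²(cos2θ)/√u − r⁴ sin²2θ/(4u^{3/2}),  u = L² − r² sin²θ = 0.0323267 m².
Substituting r = 0.0492 m, L = 0.1864 m, θ = 88.2°: d²x/dθ² = +0.01189 m.
a = ω²·d²x/dθ² = (293.1)²·(+0.01189) = +1021.5 m/s²;  |a| = 1021.5 m/s².

1020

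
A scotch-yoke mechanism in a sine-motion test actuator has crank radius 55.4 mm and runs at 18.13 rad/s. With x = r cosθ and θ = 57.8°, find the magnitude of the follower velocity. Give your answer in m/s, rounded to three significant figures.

0.850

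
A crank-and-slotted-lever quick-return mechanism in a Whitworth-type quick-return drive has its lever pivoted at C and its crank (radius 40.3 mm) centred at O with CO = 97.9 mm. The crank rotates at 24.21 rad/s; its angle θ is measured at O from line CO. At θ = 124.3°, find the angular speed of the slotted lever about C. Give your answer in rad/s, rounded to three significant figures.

ω = 24.21 rad/s
Crank pin A relative to C: A = (d + r cosθ, r sinθ); lever angle φ = atan2(r sinθ, d + r cosθ).
Differentiating tanφ: φ̇ = rω(d cosθ + r)/(d² + r² + 2dr cosθ).
d² + r² + 2dr cosθ = |CA|² = 0.00676186 m²;  d cosθ + r = -0.014869 m.
|ω_lever| = |0.0403·24.21·-0.014869| / 0.00676186 = 2.1455 rad/s.

2.15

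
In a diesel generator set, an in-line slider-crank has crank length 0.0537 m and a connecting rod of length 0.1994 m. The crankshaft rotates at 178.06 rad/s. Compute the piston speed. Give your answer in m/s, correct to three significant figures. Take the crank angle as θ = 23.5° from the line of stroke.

4.76

ω = 178.1 rad/s
For an in-line slider-crank, x = r cosθ + √(L² − r² sin²θ), so v = −rω sinθ·[1 + r cosθ/√(L² − r² sin²θ)].
With r = 0.0537 m, L = 0.1994 m, θ = 23.5°: √(L² − r² sin²θ) = 0.19825 m.
v = −0.0537·178.1·0.39875·[1 + 0.0537·0.91706/0.19825] = -4.7599 m/s.
|v| = 4.7599 m/s.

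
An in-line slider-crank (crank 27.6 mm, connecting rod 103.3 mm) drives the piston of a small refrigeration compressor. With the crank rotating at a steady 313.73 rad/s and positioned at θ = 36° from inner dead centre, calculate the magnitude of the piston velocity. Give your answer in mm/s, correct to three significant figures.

6200

ω = 313.7 rad/s
For an in-line slider-crank, x = r cosθ + √(L² − r² sin²θ), so v = −rω sinθ·[1 + r cosθ/√(L² − r² sin²θ)].
With r = 0.0276 m, L = 0.1033 m, θ = 36°: √(L² − r² sin²θ) = 0.10202 m.
v = −0.0276·313.7·0.58779·[1 + 0.0276·0.80902/0.10202] = -6.2036 m/s.
|v| = 6.2036 m/s = 6203.6 mm/s.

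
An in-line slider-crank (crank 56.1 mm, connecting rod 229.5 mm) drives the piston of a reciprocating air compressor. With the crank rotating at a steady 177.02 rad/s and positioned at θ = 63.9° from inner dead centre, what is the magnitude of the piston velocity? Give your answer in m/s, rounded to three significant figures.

9.90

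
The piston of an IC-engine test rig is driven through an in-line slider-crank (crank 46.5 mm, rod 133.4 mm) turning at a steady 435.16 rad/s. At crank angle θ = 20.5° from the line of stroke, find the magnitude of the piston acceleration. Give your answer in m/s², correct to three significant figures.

ω = 435.2 rad/s
x(θ) = r cosθ + √(L² − r² sin²θ); with ω constant, a = ω²·d²x/dθ².
d²x/dθ² = −r cosθ − r²(cos2θ)/√u − r⁴ sin²2θ/(4u^{3/2}),  u = L² − r² sin²θ = 0.0175304 m².
Substituting r = 0.0465 m, L = 0.1334 m, θ = 20.5°: d²x/dθ² = -0.056097 m.
a = ω²·d²x/dθ² = (435.2)²·(-0.056097) = -10623 m/s²;  |a| = 10623 m/s².

10600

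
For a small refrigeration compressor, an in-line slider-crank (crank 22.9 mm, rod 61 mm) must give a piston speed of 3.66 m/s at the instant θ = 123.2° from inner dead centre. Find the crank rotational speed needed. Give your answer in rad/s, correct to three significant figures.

244

For an in-line slider-crank, |v_piston| = rω|sinθ|·[1 + r cosθ/√(L² − r² sin²θ)].
With r = 0.0229 m, L = 0.061 m, θ = 123.2°: the bracketed kinematic factor |dx/dθ| = 0.015013 m.
ω = v/|dx/dθ| = 3.66/0.015013 = 243.79 rad/s.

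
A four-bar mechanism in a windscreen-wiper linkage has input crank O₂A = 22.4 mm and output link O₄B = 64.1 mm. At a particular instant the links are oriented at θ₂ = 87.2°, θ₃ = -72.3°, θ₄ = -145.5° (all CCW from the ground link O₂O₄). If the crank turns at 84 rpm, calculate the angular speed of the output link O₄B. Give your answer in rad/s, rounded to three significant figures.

1.12

ω₂ = 8.796 rad/s (from 84 rpm).
Differentiating the loop-closure r₂e^{iθ₂}+r₃e^{iθ₃}=r₁+r₄e^{iθ₄} gives r₂ω₂e^{iθ₂}+r₃ω₃e^{iθ₃}=r₄ω₄e^{iθ₄}.
Eliminating the other unknown: ω₄ = r₂ω₂ sin(θ₂−θ₃) / [r₄ sin(θ₄−θ₃)].
Numerator sine = +0.35021; denominator sine = -0.95732.
Result = 0.0224·8.796·(+0.35021) / (0.0641·(-0.95732)) = -1.1245 rad/s; magnitude 1.1245 rad/s.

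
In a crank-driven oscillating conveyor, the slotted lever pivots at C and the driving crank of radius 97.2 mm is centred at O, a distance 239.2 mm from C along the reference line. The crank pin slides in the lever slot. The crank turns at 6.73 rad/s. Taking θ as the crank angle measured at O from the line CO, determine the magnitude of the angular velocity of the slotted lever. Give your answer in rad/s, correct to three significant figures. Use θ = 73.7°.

ω = 6.73 rad/s
Crank pin A relative to C: A = (d + r cosθ, r sinθ); lever angle φ = atan2(r sinθ, d + r cosθ).
Differentiating tanφ: φ̇ = rω(d cosθ + r)/(d² + r² + 2dr cosθ).
d² + r² + 2dr cosθ = |CA|² = 0.0797156 m²;  d cosθ + r = +0.16434 m.
|ω_lever| = |0.0972·6.73·+0.16434| / 0.0797156 = 1.3486 rad/s.

1.35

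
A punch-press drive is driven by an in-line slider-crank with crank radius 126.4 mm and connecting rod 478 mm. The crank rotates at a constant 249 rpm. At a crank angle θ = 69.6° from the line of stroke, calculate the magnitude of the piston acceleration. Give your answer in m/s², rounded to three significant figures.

12.4

ω = 2π·249/60 = 26.08 rad/s
x(θ) = r cosθ + √(L² − r² sin²θ); with ω constant, a = ω²·d²x/dθ².
d²x/dθ² = −r cosθ − r²(cos2θ)/√u − r⁴ sin²2θ/(4u^{3/2}),  u = L² − r² sin²θ = 0.214448 m².
Substituting r = 0.1264 m, L = 0.478 m, θ = 69.6°: d²x/dθ² = -0.018217 m.
a = ω²·d²x/dθ² = (26.08)²·(-0.018217) = -12.386 m/s²;  |a| = 12.386 m/s².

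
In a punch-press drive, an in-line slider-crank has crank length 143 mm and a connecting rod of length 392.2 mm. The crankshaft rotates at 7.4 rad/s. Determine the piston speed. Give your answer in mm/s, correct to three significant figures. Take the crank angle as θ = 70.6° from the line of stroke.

ω = 7.4 rad/s
For an in-line slider-crank, x = r cosθ + √(L² − r² sin²θ), so v = −rω sinθ·[1 + r cosθ/√(L² − r² sin²θ)].
With r = 0.143 m, L = 0.3922 m, θ = 70.6°: √(L² − r² sin²θ) = 0.36828 m.
v = −0.143·7.4·0.94322·[1 + 0.143·0.33216/0.36828] = -1.1269 m/s.
|v| = 1.1269 m/s = 1126.9 mm/s.

1130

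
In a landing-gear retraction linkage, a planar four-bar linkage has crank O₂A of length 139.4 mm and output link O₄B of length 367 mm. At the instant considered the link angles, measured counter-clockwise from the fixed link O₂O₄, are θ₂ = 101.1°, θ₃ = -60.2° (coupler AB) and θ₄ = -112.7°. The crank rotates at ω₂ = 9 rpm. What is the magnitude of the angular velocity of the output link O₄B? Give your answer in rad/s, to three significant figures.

ω₂ = 0.9425 rad/s (from 9 rpm).
Differentiating the loop-closure r₂e^{iθ₂}+r₃e^{iθ₃}=r₁+r₄e^{iθ₄} gives r₂ω₂e^{iθ₂}+r₃ω₃e^{iθ₃}=r₄ω₄e^{iθ₄}.
Eliminating the other unknown: ω₄ = r₂ω₂ sin(θ₂−θ₃) / [r₄ sin(θ₄−θ₃)].
Numerator sine = +0.32061; denominator sine = -0.79335.
Result = 0.1394·0.9425·(+0.32061) / (0.367·(-0.79335)) = -0.14467 rad/s; magnitude 0.14467 rad/s.

0.145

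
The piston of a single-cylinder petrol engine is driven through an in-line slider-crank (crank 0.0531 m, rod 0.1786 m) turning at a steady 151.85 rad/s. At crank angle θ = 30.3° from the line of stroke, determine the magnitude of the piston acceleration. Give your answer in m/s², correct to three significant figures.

ω = 151.8 rad/s
x(θ) = r cosθ + √(L² − r² sin²θ); with ω constant, a = ω²·d²x/dθ².
d²x/dθ² = −r cosθ − r²(cos2θ)/√u − r⁴ sin²2θ/(4u^{3/2}),  u = L² − r² sin²θ = 0.0311802 m².
Substituting r = 0.0531 m, L = 0.1786 m, θ = 30.3°: d²x/dθ² = -0.053959 m.
a = ω²·d²x/dθ² = (151.8)²·(-0.053959) = -1244.2 m/s²;  |a| = 1244.2 m/s².

1240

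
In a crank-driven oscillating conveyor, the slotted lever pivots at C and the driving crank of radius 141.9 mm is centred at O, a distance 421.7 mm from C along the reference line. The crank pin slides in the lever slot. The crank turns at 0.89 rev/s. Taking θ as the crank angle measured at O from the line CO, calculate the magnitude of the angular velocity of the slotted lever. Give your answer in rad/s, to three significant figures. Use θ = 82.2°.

0.738

ω = 5.592 rad/s (from 0.89 rev/s).
Crank pin A relative to C: A = (d + r cosθ, r sinθ); lever angle φ = atan2(r sinθ, d + r cosθ).
Differentiating tanφ: φ̇ = rω(d cosθ + r)/(d² + r² + 2dr cosθ).
d² + r² + 2dr cosθ = |CA|² = 0.214209 m²;  d cosθ + r = +0.19913 m.
|ω_lever| = |0.1419·5.592·+0.19913| / 0.214209 = 0.73766 rad/s.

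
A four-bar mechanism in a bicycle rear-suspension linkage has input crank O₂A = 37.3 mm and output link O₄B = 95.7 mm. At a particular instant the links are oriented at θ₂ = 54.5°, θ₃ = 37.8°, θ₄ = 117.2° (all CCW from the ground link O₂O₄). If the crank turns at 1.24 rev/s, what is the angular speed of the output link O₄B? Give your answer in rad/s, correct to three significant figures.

0.888

ω₂ = 7.791 rad/s (from 1.24 rev/s).
Differentiating the loop-closure r₂e^{iθ₂}+r₃e^{iθ₃}=r₁+r₄e^{iθ₄} gives r₂ω₂e^{iθ₂}+r₃ω₃e^{iθ₃}=r₄ω₄e^{iθ₄}.
Eliminating the other unknown: ω₄ = r₂ω₂ sin(θ₂−θ₃) / [r₄ sin(θ₄−θ₃)].
Numerator sine = +0.28736; denominator sine = +0.98294.
Result = 0.0373·7.791·(+0.28736) / (0.0957·(+0.98294)) = +0.88777 rad/s; magnitude 0.88777 rad/s.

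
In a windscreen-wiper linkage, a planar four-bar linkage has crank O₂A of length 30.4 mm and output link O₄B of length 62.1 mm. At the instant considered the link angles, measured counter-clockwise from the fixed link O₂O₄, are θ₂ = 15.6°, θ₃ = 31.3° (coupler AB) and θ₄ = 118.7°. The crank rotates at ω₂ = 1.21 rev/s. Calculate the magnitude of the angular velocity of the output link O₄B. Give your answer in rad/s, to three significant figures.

ω₂ = 7.603 rad/s (from 1.21 rev/s).
Differentiating the loop-closure r₂e^{iθ₂}+r₃e^{iθ₃}=r₁+r₄e^{iθ₄} gives r₂ω₂e^{iθ₂}+r₃ω₃e^{iθ₃}=r₄ω₄e^{iθ₄}.
Eliminating the other unknown: ω₄ = r₂ω₂ sin(θ₂−θ₃) / [r₄ sin(θ₄−θ₃)].
Numerator sine = -0.27060; denominator sine = +0.99897.
Result = 0.0304·7.603·(-0.27060) / (0.0621·(+0.99897)) = -1.0081 rad/s; magnitude 1.0081 rad/s.

1.01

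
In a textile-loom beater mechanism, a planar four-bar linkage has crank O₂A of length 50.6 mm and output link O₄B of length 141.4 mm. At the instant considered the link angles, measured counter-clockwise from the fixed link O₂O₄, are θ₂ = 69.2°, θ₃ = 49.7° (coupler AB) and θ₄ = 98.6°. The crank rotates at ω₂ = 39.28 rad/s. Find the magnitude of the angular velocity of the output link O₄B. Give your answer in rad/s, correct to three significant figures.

ω₂ = 39.28 rad/s
Differentiating the loop-closure r₂e^{iθ₂}+r₃e^{iθ₃}=r₁+r₄e^{iθ₄} gives r₂ω₂e^{iθ₂}+r₃ω₃e^{iθ₃}=r₄ω₄e^{iθ₄}.
Eliminating the other unknown: ω₄ = r₂ω₂ sin(θ₂−θ₃) / [r₄ sin(θ₄−θ₃)].
Numerator sine = +0.33381; denominator sine = +0.75356.
Result = 0.0506·39.28·(+0.33381) / (0.1414·(+0.75356)) = +6.2266 rad/s; magnitude 6.2266 rad/s.

6.23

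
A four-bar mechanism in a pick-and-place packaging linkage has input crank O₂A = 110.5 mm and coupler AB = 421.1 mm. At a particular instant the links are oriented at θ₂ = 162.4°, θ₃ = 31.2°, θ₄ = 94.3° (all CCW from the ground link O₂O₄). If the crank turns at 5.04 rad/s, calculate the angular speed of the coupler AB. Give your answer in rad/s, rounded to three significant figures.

1.38

ω₂ = 5.04 rad/s
Differentiating the loop-closure r₂e^{iθ₂}+r₃e^{iθ₃}=r₁+r₄e^{iθ₄} gives r₂ω₂e^{iθ₂}+r₃ω₃e^{iθ₃}=r₄ω₄e^{iθ₄}.
Eliminating the other unknown: ω₃ = r₂ω₂ sin(θ₄−θ₂) / [r₃ sin(θ₃−θ₄)].
Numerator sine = -0.92784; denominator sine = -0.89180.
Result = 0.1105·5.04·(-0.92784) / (0.4211·(-0.89180)) = +1.376 rad/s; magnitude 1.376 rad/s.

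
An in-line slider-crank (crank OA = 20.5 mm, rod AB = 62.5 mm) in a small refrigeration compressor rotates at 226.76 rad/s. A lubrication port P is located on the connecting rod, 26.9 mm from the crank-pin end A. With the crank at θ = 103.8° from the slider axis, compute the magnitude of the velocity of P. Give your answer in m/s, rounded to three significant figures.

ω = 226.8 rad/s.  Crank-pin speed |V_A| = rω = 4.6486 m/s, perpendicular to OA.
Rod angle: sinφ = −(r/L) sinθ ⇒ φ = -18.574°; ω_rod = −rω cosθ/√(L²−r²sin²θ) = +18.716 rad/s.
V_P = V_A + ω_rod × AP, with AP = 0.0269 m along the rod.
Components: V_Px = −rω sinθ − a·ω_rod·sinφ = -4.354 m/s;  V_Py = rω cosθ + a·ω_rod·cosφ = -0.6316 m/s.
|V_P| = √(V_Px² + V_Py²) = 4.3996 m/s.

4.40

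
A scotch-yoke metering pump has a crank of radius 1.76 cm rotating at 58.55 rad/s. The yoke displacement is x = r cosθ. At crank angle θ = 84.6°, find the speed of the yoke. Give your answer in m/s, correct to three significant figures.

1.03

ω = 58.55 rad/s
x = r cosθ ⇒ ẋ = −rω sinθ.
|v| = rω|sinθ| = 0.0176·58.55·|sin 84.6°| = 1.0259 m/s.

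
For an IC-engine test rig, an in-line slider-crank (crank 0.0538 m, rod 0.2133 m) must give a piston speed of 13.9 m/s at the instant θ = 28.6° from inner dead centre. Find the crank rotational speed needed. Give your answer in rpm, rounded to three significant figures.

For an in-line slider-crank, |v_piston| = rω|sinθ|·[1 + r cosθ/√(L² − r² sin²θ)].
With r = 0.0538 m, L = 0.2133 m, θ = 28.6°: the bracketed kinematic factor |dx/dθ| = 0.031499 m.
ω = v/|dx/dθ| = 13.9/0.031499 = 441.29 rad/s.
N = 60ω/(2π) = 4214 rpm.

4210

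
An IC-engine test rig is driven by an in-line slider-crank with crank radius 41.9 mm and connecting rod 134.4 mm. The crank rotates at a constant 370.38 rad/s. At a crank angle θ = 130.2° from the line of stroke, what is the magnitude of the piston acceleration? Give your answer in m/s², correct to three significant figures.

3970

ω = 370.4 rad/s
x(θ) = r cosθ + √(L² − r² sin²θ); with ω constant, a = ω²·d²x/dθ².
d²x/dθ² = −r cosθ − r²(cos2θ)/√u − r⁴ sin²2θ/(4u^{3/2}),  u = L² − r² sin²θ = 0.0170392 m².
Substituting r = 0.0419 m, L = 0.1344 m, θ = 130.2°: d²x/dθ² = +0.028951 m.
a = ω²·d²x/dθ² = (370.4)²·(+0.028951) = +3971.5 m/s²;  |a| = 3971.5 m/s².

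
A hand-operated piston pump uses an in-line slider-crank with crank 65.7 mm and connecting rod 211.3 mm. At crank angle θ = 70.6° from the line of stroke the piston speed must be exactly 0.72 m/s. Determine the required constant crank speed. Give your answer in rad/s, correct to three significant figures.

10.5

For an in-line slider-crank, |v_piston| = rω|sinθ|·[1 + r cosθ/√(L² − r² sin²θ)].
With r = 0.0657 m, L = 0.2113 m, θ = 70.6°: the bracketed kinematic factor |dx/dθ| = 0.068664 m.
ω = v/|dx/dθ| = 0.72/0.068664 = 10.486 rad/s.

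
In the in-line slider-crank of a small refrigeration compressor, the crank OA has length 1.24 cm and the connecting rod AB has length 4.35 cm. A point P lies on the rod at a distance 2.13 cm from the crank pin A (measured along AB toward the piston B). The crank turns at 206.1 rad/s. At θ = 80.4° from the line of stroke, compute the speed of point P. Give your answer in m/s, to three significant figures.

2.59

ω = 206.1 rad/s.  Crank-pin speed |V_A| = rω = 2.5556 m/s, perpendicular to OA.
Rod angle: sinφ = −(r/L) sinθ ⇒ φ = -16.324°; ω_rod = −rω cosθ/√(L²−r²sin²θ) = -10.209 rad/s.
V_P = V_A + ω_rod × AP, with AP = 0.0213 m along the rod.
Components: V_Px = −rω sinθ − a·ω_rod·sinφ = -2.581 m/s;  V_Py = rω cosθ + a·ω_rod·cosφ = +0.21751 m/s.
|V_P| = √(V_Px² + V_Py²) = 2.5901 m/s.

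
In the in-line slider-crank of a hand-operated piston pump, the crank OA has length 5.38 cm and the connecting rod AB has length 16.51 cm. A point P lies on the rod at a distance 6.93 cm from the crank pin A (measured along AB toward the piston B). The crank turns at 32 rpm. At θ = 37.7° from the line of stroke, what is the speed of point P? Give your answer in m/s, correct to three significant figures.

0.148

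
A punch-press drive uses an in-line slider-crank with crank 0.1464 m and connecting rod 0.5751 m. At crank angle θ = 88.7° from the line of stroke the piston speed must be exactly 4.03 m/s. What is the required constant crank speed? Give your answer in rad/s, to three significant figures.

For an in-line slider-crank, |v_piston| = rω|sinθ|·[1 + r cosθ/√(L² − r² sin²θ)].
With r = 0.1464 m, L = 0.5751 m, θ = 88.7°: the bracketed kinematic factor |dx/dθ| = 0.14724 m.
ω = v/|dx/dθ| = 4.03/0.14724 = 27.371 rad/s.

27.4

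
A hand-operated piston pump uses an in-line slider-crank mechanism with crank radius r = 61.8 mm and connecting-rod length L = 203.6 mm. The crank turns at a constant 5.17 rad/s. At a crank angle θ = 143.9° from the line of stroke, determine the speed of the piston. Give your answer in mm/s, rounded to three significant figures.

ω = 5.17 rad/s
For an in-line slider-crank, x = r cosθ + √(L² − r² sin²θ), so v = −rω sinθ·[1 + r cosθ/√(L² − r² sin²θ)].
With r = 0.0618 m, L = 0.2036 m, θ = 143.9°: √(L² − r² sin²θ) = 0.20032 m.
v = −0.0618·5.17·0.58920·[1 + 0.0618·-0.80799/0.20032] = -0.14133 m/s.
|v| = 0.14133 m/s = 141.33 mm/s.

141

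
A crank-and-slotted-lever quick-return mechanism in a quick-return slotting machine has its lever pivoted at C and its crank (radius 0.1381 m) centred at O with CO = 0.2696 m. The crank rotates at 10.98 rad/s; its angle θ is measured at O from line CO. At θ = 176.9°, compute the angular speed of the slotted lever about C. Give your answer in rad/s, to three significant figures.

ω = 10.98 rad/s
Crank pin A relative to C: A = (d + r cosθ, r sinθ); lever angle φ = atan2(r sinθ, d + r cosθ).
Differentiating tanφ: φ̇ = rω(d cosθ + r)/(d² + r² + 2dr cosθ).
d² + r² + 2dr cosθ = |CA|² = 0.0174012 m²;  d cosθ + r = -0.13111 m.
|ω_lever| = |0.1381·10.98·-0.13111| / 0.0174012 = 11.425 rad/s.

11.4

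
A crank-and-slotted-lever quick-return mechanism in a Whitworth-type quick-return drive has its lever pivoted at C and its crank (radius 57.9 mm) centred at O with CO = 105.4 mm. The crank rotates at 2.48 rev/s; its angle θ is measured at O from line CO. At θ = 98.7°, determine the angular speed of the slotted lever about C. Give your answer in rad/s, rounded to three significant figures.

3.00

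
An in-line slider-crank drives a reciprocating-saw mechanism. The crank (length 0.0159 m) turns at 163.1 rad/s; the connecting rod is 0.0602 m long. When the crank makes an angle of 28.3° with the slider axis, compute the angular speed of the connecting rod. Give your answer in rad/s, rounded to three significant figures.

ω = 163.1 rad/s
The rod makes angle φ with the slider axis where L sinφ = r sinθ; differentiating, L cosφ·φ̇ = r ω cosθ.
L cosφ = √(L² − r² sin²θ) = 0.059726 m.
|ω_rod| = r ω |cosθ| / √(L² − r² sin²θ) = 0.0159·163.1·0.88048/0.059726 = 38.23 rad/s.

38.2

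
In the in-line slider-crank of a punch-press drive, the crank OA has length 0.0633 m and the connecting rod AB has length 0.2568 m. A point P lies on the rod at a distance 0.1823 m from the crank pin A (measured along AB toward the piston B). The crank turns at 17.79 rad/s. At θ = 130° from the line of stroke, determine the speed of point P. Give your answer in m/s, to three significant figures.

ω = 17.79 rad/s.  Crank-pin speed |V_A| = rω = 1.1261 m/s, perpendicular to OA.
Rod angle: sinφ = −(r/L) sinθ ⇒ φ = -10.884°; ω_rod = −rω cosθ/√(L²−r²sin²θ) = +2.8704 rad/s.
V_P = V_A + ω_rod × AP, with AP = 0.1823 m along the rod.
Components: V_Px = −rω sinθ − a·ω_rod·sinφ = -0.76384 m/s;  V_Py = rω cosθ + a·ω_rod·cosφ = -0.20999 m/s.
|V_P| = √(V_Px² + V_Py²) = 0.79218 m/s.

0.792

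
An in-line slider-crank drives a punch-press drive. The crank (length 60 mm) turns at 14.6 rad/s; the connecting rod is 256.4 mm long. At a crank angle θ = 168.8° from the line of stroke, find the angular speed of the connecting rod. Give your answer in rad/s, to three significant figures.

3.35

ω = 14.6 rad/s
The rod makes angle φ with the slider axis where L sinφ = r sinθ; differentiating, L cosφ·φ̇ = r ω cosθ.
L cosφ = √(L² − r² sin²θ) = 0.25614 m.
|ω_rod| = r ω |cosθ| / √(L² − r² sin²θ) = 0.06·14.6·0.98096/0.25614 = 3.3549 rad/s.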